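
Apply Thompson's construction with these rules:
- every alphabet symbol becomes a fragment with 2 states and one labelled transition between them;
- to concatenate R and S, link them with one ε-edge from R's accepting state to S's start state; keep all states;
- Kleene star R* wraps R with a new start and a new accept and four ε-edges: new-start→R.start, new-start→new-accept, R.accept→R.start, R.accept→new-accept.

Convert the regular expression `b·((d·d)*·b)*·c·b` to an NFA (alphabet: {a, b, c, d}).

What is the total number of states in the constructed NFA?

16

By structural recursion:
Each of the 6 symbol leaves contributes a 2-state fragment.
  d·d = 4 states
  (d·d)* = 6 states
  (d·d)*·b = 8 states
  ((d·d)*·b)* = 10 states
  b·((d·d)*·b)*·c·b = 16 states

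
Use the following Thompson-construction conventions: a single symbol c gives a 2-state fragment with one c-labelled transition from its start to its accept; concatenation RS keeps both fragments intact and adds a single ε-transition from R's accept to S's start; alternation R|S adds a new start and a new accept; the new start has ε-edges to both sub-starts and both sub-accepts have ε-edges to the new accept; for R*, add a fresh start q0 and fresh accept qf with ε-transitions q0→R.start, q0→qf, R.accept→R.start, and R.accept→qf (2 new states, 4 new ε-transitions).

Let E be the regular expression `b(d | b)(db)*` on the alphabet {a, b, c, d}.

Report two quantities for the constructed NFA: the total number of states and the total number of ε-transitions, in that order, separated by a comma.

14, 11

Building bottom-up:
Each of the 5 symbol leaves contributes 2 states and 0 ε-transitions.
  d | b : 6 states, 4 ε-transitions
  db : 4 states, 1 ε-transition
  (db)* : 6 states, 5 ε-transitions
  b(d | b)(db)* : 14 states, 11 ε-transitions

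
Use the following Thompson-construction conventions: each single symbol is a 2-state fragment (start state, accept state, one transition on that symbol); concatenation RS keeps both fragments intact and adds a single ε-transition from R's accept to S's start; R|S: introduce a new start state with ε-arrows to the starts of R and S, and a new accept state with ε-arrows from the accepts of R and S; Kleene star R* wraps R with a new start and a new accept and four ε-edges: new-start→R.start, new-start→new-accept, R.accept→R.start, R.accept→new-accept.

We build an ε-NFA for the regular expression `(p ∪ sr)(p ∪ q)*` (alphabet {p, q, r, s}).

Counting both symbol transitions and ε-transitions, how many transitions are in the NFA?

19

Building bottom-up:
Each of the 5 symbol leaves contributes 1 transition (1 symbol, 0 ε).
  sr : 3 transitions (2 symbol, 1 ε)
  p ∪ sr : 8 transitions (3 symbol, 5 ε)
  p ∪ q : 6 transitions (2 symbol, 4 ε)
  (p ∪ q)* : 10 transitions (2 symbol, 8 ε)
  (p ∪ sr)(p ∪ q)* : 19 transitions (5 symbol, 14 ε)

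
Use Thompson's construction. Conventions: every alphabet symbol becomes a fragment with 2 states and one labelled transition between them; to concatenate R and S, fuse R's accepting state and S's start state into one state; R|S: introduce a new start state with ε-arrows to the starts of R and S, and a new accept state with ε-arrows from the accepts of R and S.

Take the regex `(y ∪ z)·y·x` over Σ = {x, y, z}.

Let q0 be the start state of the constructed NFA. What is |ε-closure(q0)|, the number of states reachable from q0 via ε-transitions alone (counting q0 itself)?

3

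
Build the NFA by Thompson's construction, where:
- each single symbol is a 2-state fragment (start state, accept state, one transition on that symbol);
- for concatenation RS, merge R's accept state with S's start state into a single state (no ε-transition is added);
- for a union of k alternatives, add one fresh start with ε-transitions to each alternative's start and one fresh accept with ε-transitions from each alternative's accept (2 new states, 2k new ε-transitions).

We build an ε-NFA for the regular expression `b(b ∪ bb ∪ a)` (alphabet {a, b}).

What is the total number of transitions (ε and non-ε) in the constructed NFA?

11

Bottom-up over the parse tree:
Each of the 5 symbol leaves contributes 1 transition (1 symbol, 0 ε).
  bb = 2 transitions (2 symbol, 0 ε)
  b ∪ bb ∪ a = 10 transitions (4 symbol, 6 ε)
  b(b ∪ bb ∪ a) = 11 transitions (5 symbol, 6 ε)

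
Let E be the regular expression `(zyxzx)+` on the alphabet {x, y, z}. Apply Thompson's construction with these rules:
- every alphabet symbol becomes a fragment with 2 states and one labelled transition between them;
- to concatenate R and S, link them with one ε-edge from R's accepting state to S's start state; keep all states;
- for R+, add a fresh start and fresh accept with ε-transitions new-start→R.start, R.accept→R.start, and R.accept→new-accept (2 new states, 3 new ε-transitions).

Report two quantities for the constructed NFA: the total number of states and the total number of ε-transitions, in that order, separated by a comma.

12, 7

By structural recursion:
Each of the 5 symbol leaves contributes 2 states and 0 ε-transitions.
  zyxzx = 10 states, 4 ε-transitions
  (zyxzx)+ = 12 states, 7 ε-transitions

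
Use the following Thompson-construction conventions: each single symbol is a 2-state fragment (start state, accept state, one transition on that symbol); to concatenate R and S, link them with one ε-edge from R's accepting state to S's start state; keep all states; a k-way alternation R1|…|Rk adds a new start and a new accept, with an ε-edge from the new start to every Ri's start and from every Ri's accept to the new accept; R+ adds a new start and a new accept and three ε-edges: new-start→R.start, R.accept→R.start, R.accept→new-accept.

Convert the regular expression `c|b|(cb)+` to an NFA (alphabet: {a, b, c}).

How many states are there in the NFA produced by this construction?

Building bottom-up:
Each of the 4 symbol leaves contributes a 2-state fragment.
  cb = 4 states
  (cb)+ = 6 states
  c|b|(cb)+ = 12 states

12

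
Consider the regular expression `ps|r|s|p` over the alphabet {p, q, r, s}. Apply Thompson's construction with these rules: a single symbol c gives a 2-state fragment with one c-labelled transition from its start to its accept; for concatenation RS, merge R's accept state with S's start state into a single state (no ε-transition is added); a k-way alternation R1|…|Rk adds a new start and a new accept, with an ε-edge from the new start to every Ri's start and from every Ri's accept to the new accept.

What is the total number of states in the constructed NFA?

Building bottom-up:
Each of the 5 symbol leaves contributes a 2-state fragment.
  ps → 3 states
  ps|r|s|p → 11 states

11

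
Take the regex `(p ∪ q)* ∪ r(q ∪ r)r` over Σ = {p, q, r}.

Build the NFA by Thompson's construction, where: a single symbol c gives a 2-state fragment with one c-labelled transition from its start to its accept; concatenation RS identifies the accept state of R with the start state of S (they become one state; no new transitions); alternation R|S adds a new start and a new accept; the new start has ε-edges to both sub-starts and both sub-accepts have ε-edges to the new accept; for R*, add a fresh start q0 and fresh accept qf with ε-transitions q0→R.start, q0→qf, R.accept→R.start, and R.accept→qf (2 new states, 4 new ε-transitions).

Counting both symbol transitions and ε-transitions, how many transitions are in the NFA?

Recursing over subexpressions:
Each of the 6 symbol leaves contributes 1 transition (1 symbol, 0 ε).
  p ∪ q → 6 transitions (2 symbol, 4 ε)
  (p ∪ q)* → 10 transitions (2 symbol, 8 ε)
  q ∪ r → 6 transitions (2 symbol, 4 ε)
  r(q ∪ r)r → 8 transitions (4 symbol, 4 ε)
  (p ∪ q)* ∪ r(q ∪ r)r → 22 transitions (6 symbol, 16 ε)

22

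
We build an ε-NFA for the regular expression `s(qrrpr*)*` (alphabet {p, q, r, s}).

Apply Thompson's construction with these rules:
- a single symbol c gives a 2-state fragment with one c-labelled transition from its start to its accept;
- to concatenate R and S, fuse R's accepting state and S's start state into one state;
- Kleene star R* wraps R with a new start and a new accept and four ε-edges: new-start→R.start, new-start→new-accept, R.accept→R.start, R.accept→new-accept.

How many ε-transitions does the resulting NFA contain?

Per subexpression:
Each of the 6 symbol leaves contributes 0 ε-transitions.
  r* → 4 ε-transitions
  qrrpr* → 4 ε-transitions
  (qrrpr*)* → 8 ε-transitions
  s(qrrpr*)* → 8 ε-transitions

8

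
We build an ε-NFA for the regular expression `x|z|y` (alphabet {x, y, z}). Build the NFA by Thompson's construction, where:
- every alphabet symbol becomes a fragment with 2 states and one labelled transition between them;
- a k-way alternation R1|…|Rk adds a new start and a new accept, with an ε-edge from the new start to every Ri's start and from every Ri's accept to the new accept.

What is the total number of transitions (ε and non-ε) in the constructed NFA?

9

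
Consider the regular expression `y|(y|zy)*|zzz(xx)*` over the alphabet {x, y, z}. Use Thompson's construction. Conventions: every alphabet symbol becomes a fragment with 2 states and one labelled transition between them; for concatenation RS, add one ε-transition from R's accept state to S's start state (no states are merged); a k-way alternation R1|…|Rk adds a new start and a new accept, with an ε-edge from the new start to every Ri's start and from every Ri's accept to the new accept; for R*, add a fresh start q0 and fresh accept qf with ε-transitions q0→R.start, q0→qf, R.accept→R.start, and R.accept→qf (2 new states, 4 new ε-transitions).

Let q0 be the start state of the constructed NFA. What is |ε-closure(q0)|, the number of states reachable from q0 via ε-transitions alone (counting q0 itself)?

9

Compute the ε-closure size of each fragment's start state recursively; a symbol fragment's start has no outgoing ε-edge, so its closure is just itself (size 1).
  zy → same as the first factor's closure: |ε-closure| = 1
  y|zy → new start ε-reaches every alternative's start; none of them accept ε, so the new accept is not reached: |ε-closure| = 1 + 1 + 1 = 3
  (y|zy)* → |ε-closure| = 1 (new start) + 3 (body) + 1 (new accept) = 5
  xx → |ε-closure| equals the left operand's closure size = 1 (its accept is not ε-reachable, so the closure stops there)
  (xx)* → the star's fresh start ε-reaches both the body's start and the fresh accept: |ε-closure| = 2 + 1 = 3
  zzz(xx)* → |ε-closure| equals the left operand's closure size = 1 (its accept is not ε-reachable, so the closure stops there)
  y|(y|zy)*|zzz(xx)* → |ε-closure| = 1 (new start) + (1 + 5 + 1) + 1 (new accept, since some branch ε-reaches its own accept) = 9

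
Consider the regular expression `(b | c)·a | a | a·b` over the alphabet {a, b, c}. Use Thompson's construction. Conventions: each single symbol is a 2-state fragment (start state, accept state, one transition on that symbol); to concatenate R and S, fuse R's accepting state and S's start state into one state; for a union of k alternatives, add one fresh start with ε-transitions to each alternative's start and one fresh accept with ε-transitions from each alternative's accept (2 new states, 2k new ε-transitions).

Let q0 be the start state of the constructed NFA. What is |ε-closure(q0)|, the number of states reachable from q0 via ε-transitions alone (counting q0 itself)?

Work bottom-up. For each fragment F, track |ε-closure(F.start)| and whether F's accept lies in that closure (i.e. whether F accepts ε). A single-symbol fragment has closure size 1 and does not accept ε.
  b | c → new start ε-reaches every alternative's start; none of them accept ε, so the new accept is not reached: |ε-closure| = 1 + 1 + 1 = 3
  (b | c)·a → |ε-closure| equals the left operand's closure size = 3 (its accept is not ε-reachable, so the closure stops there)
  a·b → |ε-closure| equals the left operand's closure size = 1 (its accept is not ε-reachable, so the closure stops there)
  (b | c)·a | a | a·b → |ε-closure| = 1 + 3 + 1 + 1 = 6 (the new accept is not ε-reachable since no branch accepts ε)

6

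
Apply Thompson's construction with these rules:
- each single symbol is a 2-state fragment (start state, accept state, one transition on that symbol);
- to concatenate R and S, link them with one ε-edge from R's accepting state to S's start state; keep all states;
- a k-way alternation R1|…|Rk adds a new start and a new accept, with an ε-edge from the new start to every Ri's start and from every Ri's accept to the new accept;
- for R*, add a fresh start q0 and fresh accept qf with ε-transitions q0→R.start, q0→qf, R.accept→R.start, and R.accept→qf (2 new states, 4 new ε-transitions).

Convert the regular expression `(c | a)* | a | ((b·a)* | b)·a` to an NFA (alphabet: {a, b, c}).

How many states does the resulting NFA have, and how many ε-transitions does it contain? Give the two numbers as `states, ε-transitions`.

By structural recursion:
Each of the 7 symbol leaves contributes 2 states and 0 ε-transitions.
  c | a — 6 states, 4 ε-transitions
  (c | a)* — 8 states, 8 ε-transitions
  b·a — 4 states, 1 ε-transition
  (b·a)* — 6 states, 5 ε-transitions
  (b·a)* | b — 10 states, 9 ε-transitions
  ((b·a)* | b)·a — 12 states, 10 ε-transitions
  (c | a)* | a | ((b·a)* | b)·a — 24 states, 24 ε-transitions

24, 24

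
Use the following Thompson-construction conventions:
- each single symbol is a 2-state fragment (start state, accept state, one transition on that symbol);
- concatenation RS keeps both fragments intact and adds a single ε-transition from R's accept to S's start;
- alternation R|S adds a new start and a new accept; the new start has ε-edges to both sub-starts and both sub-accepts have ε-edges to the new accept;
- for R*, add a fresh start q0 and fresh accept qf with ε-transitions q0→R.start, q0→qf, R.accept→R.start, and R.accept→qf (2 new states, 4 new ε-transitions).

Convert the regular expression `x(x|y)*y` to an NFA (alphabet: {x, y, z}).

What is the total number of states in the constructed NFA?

12

Recursing over subexpressions:
Each of the 4 symbol leaves contributes a 2-state fragment.
  x|y — 6 states
  (x|y)* — 8 states
  x(x|y)*y — 12 states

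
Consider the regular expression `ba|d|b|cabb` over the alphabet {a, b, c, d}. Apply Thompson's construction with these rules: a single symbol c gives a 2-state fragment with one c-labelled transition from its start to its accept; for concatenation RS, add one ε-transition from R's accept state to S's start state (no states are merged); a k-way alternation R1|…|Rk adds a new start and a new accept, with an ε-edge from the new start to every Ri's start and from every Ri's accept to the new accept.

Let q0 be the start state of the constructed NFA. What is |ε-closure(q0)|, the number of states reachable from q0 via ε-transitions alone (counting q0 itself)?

5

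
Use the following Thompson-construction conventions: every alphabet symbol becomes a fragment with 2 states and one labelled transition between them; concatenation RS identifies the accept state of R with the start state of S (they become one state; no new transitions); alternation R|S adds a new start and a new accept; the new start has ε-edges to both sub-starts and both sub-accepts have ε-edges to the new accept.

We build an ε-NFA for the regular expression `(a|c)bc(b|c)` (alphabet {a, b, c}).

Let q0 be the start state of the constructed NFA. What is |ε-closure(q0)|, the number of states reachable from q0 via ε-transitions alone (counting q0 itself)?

3

Compute the ε-closure size of each fragment's start state recursively; a symbol fragment's start has no outgoing ε-edge, so its closure is just itself (size 1).
  a|c : C = 1 + 1 + 1 = 3 (the new accept is not ε-reachable since no branch accepts ε)
  b|c : new start ε-reaches every alternative's start; none of them accept ε, so the new accept is not reached: C = 1 + 1 + 1 = 3
  (a|c)bc(b|c) : same as the first factor's closure: C = 3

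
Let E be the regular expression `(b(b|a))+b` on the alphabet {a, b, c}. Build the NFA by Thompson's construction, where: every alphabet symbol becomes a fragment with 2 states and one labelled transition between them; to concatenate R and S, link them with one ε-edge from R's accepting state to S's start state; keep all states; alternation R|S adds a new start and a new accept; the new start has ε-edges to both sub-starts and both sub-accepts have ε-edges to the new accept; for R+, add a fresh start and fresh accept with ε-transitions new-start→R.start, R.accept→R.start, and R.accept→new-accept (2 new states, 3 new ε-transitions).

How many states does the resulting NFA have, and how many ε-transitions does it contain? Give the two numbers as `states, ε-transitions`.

12, 9

Bottom-up over the parse tree:
Each of the 4 symbol leaves contributes 2 states and 0 ε-transitions.
  b|a = 6 states, 4 ε-transitions
  b(b|a) = 8 states, 5 ε-transitions
  (b(b|a))+ = 10 states, 8 ε-transitions
  (b(b|a))+b = 12 states, 9 ε-transitions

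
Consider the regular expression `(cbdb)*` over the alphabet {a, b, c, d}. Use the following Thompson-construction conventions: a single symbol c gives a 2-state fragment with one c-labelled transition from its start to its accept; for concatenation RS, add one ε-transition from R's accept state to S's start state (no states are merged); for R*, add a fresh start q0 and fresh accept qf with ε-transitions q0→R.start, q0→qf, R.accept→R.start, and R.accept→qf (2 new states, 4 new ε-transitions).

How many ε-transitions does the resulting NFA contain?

7

Bottom-up over the parse tree:
Each of the 4 symbol leaves contributes 0 ε-transitions.
  cbdb — 3 ε-transitions
  (cbdb)* — 7 ε-transitions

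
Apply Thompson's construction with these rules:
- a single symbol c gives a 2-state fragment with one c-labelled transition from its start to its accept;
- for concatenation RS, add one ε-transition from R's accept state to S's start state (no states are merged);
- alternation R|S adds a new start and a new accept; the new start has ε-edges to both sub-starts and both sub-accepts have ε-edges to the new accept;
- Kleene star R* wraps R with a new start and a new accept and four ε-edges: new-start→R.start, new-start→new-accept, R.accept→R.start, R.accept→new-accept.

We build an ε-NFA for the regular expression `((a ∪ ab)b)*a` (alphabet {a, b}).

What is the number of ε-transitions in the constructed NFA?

11

Per subexpression:
Each of the 5 symbol leaves contributes 0 ε-transitions.
  ab = 1 ε-transition
  a ∪ ab = 5 ε-transitions
  (a ∪ ab)b = 6 ε-transitions
  ((a ∪ ab)b)* = 10 ε-transitions
  ((a ∪ ab)b)*a = 11 ε-transitions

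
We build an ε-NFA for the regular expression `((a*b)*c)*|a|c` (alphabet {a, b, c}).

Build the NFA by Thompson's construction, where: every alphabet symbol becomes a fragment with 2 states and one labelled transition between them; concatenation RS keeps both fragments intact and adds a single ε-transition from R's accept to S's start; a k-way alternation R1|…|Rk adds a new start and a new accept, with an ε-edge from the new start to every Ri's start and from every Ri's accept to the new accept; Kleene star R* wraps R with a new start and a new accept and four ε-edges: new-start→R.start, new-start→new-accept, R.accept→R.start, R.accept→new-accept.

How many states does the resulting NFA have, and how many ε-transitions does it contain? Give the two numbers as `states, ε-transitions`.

Recursing over subexpressions:
Each of the 5 symbol leaves contributes 2 states and 0 ε-transitions.
  a* — 4 states, 4 ε-transitions
  a*b — 6 states, 5 ε-transitions
  (a*b)* — 8 states, 9 ε-transitions
  (a*b)*c — 10 states, 10 ε-transitions
  ((a*b)*c)* — 12 states, 14 ε-transitions
  ((a*b)*c)*|a|c — 18 states, 20 ε-transitions

18, 20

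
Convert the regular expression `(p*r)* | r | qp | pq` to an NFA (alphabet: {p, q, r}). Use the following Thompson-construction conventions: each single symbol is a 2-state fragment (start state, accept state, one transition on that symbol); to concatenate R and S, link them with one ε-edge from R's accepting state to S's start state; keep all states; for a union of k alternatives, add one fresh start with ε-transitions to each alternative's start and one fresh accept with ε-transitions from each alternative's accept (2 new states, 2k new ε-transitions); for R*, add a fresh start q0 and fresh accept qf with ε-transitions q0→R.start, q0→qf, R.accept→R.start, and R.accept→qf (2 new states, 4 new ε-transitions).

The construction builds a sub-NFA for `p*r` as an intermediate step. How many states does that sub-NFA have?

6

Fragment for `p*r`:
Each of the 2 symbol leaves contributes a 2-state fragment.
  p* : 4 states
  p*r : 6 states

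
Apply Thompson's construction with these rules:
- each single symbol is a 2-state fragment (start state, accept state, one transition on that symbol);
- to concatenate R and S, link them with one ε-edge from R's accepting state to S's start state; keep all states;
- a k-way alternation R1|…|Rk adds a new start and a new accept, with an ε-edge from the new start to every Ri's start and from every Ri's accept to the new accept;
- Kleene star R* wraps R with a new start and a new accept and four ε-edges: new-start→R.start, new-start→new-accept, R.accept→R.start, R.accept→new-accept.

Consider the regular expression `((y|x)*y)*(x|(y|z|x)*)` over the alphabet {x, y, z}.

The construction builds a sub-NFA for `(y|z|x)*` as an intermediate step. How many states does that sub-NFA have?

Fragment for `(y|z|x)*`:
Each of the 3 symbol leaves contributes a 2-state fragment.
  y|z|x : 8 states
  (y|z|x)* : 10 states

10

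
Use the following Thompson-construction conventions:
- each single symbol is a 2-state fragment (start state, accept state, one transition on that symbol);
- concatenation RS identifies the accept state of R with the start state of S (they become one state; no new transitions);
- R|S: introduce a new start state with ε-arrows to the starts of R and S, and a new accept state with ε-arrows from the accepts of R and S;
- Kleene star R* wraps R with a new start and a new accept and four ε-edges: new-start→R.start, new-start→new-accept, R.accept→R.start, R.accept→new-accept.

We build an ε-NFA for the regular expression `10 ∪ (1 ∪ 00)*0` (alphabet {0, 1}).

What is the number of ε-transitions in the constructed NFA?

12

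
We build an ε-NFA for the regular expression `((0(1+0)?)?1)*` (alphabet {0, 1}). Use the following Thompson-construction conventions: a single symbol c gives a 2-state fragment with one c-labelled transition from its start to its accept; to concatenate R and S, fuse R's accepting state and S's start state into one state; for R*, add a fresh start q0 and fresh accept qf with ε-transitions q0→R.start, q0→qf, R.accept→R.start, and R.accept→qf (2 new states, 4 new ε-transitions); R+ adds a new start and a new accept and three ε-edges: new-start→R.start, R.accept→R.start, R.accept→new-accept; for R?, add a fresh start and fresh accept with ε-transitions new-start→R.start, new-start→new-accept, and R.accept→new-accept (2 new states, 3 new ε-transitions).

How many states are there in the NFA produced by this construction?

13

By structural recursion:
Each of the 4 symbol leaves contributes a 2-state fragment.
  1+ : 4 states
  1+0 : 5 states
  (1+0)? : 7 states
  0(1+0)? : 8 states
  (0(1+0)?)? : 10 states
  (0(1+0)?)?1 : 11 states
  ((0(1+0)?)?1)* : 13 states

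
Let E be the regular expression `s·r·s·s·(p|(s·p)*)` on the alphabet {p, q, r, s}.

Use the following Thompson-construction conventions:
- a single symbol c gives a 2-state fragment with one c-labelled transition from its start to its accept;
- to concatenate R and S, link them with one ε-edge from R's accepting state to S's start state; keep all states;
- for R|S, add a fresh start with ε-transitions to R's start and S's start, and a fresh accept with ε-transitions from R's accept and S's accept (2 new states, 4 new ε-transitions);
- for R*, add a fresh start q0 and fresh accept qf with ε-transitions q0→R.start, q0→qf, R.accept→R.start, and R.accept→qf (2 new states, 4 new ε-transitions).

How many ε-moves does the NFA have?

Bottom-up over the parse tree:
Each of the 7 symbol leaves contributes 0 ε-transitions.
  s·p : 1 ε-transition
  (s·p)* : 5 ε-transitions
  p|(s·p)* : 9 ε-transitions
  s·r·s·s·(p|(s·p)*) : 13 ε-transitions

13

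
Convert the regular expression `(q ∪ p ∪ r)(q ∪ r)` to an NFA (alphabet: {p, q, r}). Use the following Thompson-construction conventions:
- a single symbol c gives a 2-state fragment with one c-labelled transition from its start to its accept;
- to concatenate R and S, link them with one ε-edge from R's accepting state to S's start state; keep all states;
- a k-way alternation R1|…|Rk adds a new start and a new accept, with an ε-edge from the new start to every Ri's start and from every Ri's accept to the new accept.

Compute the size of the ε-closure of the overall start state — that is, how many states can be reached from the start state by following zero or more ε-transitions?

4

Let C(F) = |ε-closure(F.start)| within fragment F, and note whether F accepts ε. Symbol fragments have C = 1 and do not accept ε. Then:
  q ∪ p ∪ r : C = 1 + 1 + 1 + 1 = 4 (the new accept is not ε-reachable since no branch accepts ε)
  q ∪ r : C = 1 + 1 + 1 = 3 (the new accept is not ε-reachable since no branch accepts ε)
  (q ∪ p ∪ r)(q ∪ r) : C equals the left operand's closure size = 4 (its accept is not ε-reachable, so the closure stops there)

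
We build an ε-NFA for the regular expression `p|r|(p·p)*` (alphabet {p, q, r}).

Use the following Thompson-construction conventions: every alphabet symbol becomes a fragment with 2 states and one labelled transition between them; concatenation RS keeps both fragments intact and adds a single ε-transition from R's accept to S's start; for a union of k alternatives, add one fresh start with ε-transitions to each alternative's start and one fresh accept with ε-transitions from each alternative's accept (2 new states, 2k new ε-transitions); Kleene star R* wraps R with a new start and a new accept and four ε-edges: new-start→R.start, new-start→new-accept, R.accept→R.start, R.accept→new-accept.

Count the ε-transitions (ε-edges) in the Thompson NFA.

Recursing over subexpressions:
Each of the 4 symbol leaves contributes 0 ε-transitions.
  p·p — 1 ε-transition
  (p·p)* — 5 ε-transitions
  p|r|(p·p)* — 11 ε-transitions

11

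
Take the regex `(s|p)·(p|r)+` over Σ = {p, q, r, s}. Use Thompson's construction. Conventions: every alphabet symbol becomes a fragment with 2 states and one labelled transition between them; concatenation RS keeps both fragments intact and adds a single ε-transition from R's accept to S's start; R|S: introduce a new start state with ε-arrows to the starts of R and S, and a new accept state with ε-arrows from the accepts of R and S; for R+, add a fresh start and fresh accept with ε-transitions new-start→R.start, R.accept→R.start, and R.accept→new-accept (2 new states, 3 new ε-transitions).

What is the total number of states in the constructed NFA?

14

Building bottom-up:
Each of the 4 symbol leaves contributes a 2-state fragment.
  s|p — 6 states
  p|r — 6 states
  (p|r)+ — 8 states
  (s|p)·(p|r)+ — 14 states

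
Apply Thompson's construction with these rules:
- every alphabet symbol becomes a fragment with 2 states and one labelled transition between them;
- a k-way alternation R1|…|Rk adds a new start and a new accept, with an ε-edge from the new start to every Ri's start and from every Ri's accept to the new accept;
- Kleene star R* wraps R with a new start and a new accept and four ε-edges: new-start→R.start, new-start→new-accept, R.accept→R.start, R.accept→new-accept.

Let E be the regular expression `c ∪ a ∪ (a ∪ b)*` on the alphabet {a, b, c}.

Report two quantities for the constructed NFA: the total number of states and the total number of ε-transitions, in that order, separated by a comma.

By structural recursion:
Each of the 4 symbol leaves contributes 2 states and 0 ε-transitions.
  a ∪ b : 6 states, 4 ε-transitions
  (a ∪ b)* : 8 states, 8 ε-transitions
  c ∪ a ∪ (a ∪ b)* : 14 states, 14 ε-transitions

14, 14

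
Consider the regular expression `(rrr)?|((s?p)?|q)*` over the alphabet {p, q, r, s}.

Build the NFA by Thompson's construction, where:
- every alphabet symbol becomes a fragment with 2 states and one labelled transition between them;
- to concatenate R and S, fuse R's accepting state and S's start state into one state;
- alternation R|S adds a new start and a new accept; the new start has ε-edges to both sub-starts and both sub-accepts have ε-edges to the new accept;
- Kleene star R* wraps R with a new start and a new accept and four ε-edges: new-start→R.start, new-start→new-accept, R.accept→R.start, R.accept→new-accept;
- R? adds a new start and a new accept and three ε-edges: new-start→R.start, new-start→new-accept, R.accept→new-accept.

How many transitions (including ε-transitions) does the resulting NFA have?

Per subexpression:
Each of the 6 symbol leaves contributes 1 transition (1 symbol, 0 ε).
  rrr → 3 transitions (3 symbol, 0 ε)
  (rrr)? → 6 transitions (3 symbol, 3 ε)
  s? → 4 transitions (1 symbol, 3 ε)
  s?p → 5 transitions (2 symbol, 3 ε)
  (s?p)? → 8 transitions (2 symbol, 6 ε)
  (s?p)?|q → 13 transitions (3 symbol, 10 ε)
  ((s?p)?|q)* → 17 transitions (3 symbol, 14 ε)
  (rrr)?|((s?p)?|q)* → 27 transitions (6 symbol, 21 ε)

27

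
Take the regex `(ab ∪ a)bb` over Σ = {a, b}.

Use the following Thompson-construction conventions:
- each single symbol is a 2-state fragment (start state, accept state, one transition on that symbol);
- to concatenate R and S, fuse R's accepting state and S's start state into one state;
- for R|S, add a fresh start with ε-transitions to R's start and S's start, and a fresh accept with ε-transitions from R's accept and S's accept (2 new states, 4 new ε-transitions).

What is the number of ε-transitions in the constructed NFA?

4

Building bottom-up:
Each of the 5 symbol leaves contributes 0 ε-transitions.
  ab → 0 ε-transitions
  ab ∪ a → 4 ε-transitions
  (ab ∪ a)bb → 4 ε-transitions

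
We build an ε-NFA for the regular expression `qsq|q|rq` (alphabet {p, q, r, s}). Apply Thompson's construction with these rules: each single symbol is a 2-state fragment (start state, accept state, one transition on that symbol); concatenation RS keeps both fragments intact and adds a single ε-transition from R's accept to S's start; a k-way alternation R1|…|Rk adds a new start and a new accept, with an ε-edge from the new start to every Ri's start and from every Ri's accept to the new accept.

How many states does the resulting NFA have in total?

Recursing over subexpressions:
Each of the 6 symbol leaves contributes a 2-state fragment.
  qsq = 6 states
  rq = 4 states
  qsq|q|rq = 14 states

14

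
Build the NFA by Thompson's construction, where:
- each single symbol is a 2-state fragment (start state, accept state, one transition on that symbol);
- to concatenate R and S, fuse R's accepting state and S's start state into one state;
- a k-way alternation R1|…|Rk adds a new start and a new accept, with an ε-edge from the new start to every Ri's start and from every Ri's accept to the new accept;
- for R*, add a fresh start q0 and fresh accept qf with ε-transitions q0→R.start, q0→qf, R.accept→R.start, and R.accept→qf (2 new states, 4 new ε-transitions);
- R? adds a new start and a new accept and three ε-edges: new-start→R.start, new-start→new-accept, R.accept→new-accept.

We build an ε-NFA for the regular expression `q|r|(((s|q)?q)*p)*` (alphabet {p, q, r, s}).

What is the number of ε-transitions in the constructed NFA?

Bottom-up over the parse tree:
Each of the 6 symbol leaves contributes 0 ε-transitions.
  s|q → 4 ε-transitions
  (s|q)? → 7 ε-transitions
  (s|q)?q → 7 ε-transitions
  ((s|q)?q)* → 11 ε-transitions
  ((s|q)?q)*p → 11 ε-transitions
  (((s|q)?q)*p)* → 15 ε-transitions
  q|r|(((s|q)?q)*p)* → 21 ε-transitions

21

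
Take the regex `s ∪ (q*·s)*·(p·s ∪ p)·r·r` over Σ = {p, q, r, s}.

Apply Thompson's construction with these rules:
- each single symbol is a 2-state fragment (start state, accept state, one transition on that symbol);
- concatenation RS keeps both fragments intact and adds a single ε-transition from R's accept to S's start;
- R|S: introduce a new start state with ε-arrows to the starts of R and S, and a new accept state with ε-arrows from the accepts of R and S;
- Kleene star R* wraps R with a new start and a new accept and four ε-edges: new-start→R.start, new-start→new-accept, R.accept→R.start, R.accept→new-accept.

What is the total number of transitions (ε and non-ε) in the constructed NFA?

Recursing over subexpressions:
Each of the 8 symbol leaves contributes 1 transition (1 symbol, 0 ε).
  q* — 5 transitions (1 symbol, 4 ε)
  q*·s — 7 transitions (2 symbol, 5 ε)
  (q*·s)* — 11 transitions (2 symbol, 9 ε)
  p·s — 3 transitions (2 symbol, 1 ε)
  p·s ∪ p — 8 transitions (3 symbol, 5 ε)
  (q*·s)*·(p·s ∪ p)·r·r — 24 transitions (7 symbol, 17 ε)
  s ∪ (q*·s)*·(p·s ∪ p)·r·r — 29 transitions (8 symbol, 21 ε)

29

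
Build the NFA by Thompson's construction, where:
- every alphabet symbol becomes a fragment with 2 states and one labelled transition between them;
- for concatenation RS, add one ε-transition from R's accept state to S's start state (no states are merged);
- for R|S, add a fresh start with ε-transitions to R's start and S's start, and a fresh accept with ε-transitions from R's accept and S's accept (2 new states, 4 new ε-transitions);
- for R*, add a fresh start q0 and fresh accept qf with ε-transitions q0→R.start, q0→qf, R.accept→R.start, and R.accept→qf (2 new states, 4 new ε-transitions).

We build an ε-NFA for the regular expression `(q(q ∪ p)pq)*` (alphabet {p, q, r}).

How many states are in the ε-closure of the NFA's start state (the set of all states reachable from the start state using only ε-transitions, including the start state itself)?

3

Compute the ε-closure size of each fragment's start state recursively; a symbol fragment's start has no outgoing ε-edge, so its closure is just itself (size 1).
  q ∪ p : new start ε-reaches every alternative's start; none of them accept ε, so the new accept is not reached: |closure| = 1 + 1 + 1 = 3
  q(q ∪ p)pq : same as the first factor's closure: |closure| = 1
  (q(q ∪ p)pq)* : the star's fresh start ε-reaches both the body's start and the fresh accept: |closure| = 2 + 1 = 3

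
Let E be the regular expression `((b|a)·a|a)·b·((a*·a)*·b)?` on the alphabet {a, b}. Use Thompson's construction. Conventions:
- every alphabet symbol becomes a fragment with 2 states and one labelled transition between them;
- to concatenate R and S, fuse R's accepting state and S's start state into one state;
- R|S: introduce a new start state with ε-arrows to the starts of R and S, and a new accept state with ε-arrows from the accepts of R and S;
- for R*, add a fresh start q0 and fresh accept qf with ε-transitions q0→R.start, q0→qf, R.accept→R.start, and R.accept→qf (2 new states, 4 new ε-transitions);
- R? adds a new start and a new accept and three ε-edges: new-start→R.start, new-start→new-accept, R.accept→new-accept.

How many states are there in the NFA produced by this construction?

Bottom-up over the parse tree:
Each of the 8 symbol leaves contributes a 2-state fragment.
  b|a : 6 states
  (b|a)·a : 7 states
  (b|a)·a|a : 11 states
  a* : 4 states
  a*·a : 5 states
  (a*·a)* : 7 states
  (a*·a)*·b : 8 states
  ((a*·a)*·b)? : 10 states
  ((b|a)·a|a)·b·((a*·a)*·b)? : 21 states

21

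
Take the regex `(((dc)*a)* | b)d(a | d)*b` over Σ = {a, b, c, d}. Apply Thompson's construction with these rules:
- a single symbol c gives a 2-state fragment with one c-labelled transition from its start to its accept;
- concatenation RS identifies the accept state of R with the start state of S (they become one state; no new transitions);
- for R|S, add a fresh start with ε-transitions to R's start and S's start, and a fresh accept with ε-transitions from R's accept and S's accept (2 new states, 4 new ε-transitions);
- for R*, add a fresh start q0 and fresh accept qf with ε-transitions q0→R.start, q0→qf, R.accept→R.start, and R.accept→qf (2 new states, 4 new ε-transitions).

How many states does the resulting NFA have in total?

21

Recursing over subexpressions:
Each of the 8 symbol leaves contributes a 2-state fragment.
  dc = 3 states
  (dc)* = 5 states
  (dc)*a = 6 states
  ((dc)*a)* = 8 states
  ((dc)*a)* | b = 12 states
  a | d = 6 states
  (a | d)* = 8 states
  (((dc)*a)* | b)d(a | d)*b = 21 states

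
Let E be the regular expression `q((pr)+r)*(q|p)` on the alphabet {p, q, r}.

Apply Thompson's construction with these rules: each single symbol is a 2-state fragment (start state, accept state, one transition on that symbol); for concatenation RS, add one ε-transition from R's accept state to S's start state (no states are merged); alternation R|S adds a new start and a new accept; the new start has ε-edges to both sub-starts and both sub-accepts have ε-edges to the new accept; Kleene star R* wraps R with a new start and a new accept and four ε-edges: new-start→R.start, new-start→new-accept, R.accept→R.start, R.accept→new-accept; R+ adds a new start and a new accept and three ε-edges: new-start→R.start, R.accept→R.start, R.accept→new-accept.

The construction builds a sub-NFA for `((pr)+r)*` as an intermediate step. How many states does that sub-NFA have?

Fragment for `((pr)+r)*`:
Each of the 3 symbol leaves contributes a 2-state fragment.
  pr = 4 states
  (pr)+ = 6 states
  (pr)+r = 8 states
  ((pr)+r)* = 10 states

10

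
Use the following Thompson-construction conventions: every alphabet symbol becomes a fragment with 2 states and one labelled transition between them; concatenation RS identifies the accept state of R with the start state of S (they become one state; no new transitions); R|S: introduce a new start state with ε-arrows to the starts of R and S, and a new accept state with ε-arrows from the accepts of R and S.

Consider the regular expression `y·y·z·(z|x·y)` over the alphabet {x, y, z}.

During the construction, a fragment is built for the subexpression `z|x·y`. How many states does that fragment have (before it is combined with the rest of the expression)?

Fragment for `z|x·y`:
Each of the 3 symbol leaves contributes a 2-state fragment.
  x·y = 3 states
  z|x·y = 7 states

7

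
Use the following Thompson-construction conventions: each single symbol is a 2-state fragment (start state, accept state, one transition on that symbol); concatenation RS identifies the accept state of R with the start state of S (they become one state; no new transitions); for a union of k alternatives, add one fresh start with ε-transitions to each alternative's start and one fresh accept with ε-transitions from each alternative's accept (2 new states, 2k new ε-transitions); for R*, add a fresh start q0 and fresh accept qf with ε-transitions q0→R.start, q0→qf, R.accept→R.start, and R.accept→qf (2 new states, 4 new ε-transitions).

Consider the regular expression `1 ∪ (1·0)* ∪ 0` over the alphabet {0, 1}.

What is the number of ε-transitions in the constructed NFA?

By structural recursion:
Each of the 4 symbol leaves contributes 0 ε-transitions.
  1·0 = 0 ε-transitions
  (1·0)* = 4 ε-transitions
  1 ∪ (1·0)* ∪ 0 = 10 ε-transitions

10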